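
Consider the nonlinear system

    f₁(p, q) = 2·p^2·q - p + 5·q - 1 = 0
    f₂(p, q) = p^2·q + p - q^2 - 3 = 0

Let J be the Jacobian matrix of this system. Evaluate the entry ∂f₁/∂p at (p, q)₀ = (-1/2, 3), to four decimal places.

∂f₁/∂p = 4·p·q - 1.
At (-1/2, 3) this is -7.0000.

-7.0000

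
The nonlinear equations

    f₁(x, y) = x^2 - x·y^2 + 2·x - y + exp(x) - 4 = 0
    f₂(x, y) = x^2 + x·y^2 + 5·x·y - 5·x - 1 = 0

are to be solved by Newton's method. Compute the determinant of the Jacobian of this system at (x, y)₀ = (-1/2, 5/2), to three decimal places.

4.092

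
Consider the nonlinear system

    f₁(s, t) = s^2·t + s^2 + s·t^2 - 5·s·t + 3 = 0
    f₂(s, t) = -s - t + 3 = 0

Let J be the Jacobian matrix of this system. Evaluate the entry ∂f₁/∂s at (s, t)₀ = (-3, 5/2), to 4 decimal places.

∂f₁/∂s = 2·s·t + 2·s + t^2 - 5·t.
At (-3, 5/2) this is -27.2500.

-27.2500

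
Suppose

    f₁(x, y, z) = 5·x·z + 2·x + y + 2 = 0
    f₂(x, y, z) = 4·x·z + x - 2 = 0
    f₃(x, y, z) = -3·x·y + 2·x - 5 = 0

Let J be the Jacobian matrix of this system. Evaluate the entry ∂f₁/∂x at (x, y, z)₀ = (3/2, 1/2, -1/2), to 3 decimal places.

-0.500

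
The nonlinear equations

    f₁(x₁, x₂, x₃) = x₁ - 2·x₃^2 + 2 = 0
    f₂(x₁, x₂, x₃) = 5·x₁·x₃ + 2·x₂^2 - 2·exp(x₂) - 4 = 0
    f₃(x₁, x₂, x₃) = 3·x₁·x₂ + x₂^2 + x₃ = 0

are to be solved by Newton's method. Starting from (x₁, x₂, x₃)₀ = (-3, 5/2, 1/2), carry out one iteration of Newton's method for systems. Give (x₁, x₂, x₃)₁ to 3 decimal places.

(-1.602, 1.170, 0.449)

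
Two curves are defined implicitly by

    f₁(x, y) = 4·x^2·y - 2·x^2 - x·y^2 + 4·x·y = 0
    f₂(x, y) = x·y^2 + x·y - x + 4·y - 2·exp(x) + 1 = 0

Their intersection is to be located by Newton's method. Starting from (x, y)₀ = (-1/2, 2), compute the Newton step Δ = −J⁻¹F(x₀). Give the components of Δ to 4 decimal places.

At (-1/2, 2): F = (-0.5000, 5.286939).
Jacobian J = [[8·x·y - 4·x - y^2 + 4·y, 4·x^2 - 2·x·y + 4·x], [y^2 + y - 2·exp(x) - 1, 2·x·y + x + 4]].
At the point, J = [[-2.0000, 1.0000], [3.786939, 1.5000]] (det J = -6.786939).
Solving J·Δ = −F gives Δ = (-0.8895, -1.2790).

(-0.8895, -1.2790)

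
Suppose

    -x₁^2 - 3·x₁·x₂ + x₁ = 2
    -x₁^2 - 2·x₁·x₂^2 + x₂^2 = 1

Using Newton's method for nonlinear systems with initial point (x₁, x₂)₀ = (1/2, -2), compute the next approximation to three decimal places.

At (1/2, -2): F = (1.250, -1.250).
Jacobian J = [[-2·x₁ - 3·x₂ + 1, -3·x₁], [-2·x₁ - 2·x₂^2, -4·x₁·x₂ + 2·x₂]].
At the point, J = [[6.000, -1.500], [-9.000, 0.000]] (det J = -13.500).
Solving J·Δ = −F gives Δ = (-0.139, 0.278).
Then the next iterate is (x₁, x₂)₁ = (0.361, -1.722).

(0.361, -1.722)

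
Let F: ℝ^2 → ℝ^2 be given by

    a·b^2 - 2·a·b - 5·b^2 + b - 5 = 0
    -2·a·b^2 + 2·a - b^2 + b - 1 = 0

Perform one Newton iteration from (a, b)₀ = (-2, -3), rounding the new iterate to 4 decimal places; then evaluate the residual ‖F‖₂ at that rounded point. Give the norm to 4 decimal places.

At (-2, -3): F = (-83.0000, 19.0000).
Jacobian J = [[b^2 - 2·b, 2·a·b - 2·a - 10·b + 1], [-2·b^2 + 2, -4·a·b - 2·b + 1]].
At the point, J = [[15.0000, 47.0000], [-16.0000, -17.0000]] (det J = 497.0000).
Solving J·Δ = −F gives Δ = (-1.0423, 2.0986).
Then the next iterate is (a, b)₁ = (-3.0423, -0.9014).
Re-evaluating at (-3.0423, -0.9014): F = (-17.920604, -3.854651), so ‖F‖₂ = 18.3305.

18.3305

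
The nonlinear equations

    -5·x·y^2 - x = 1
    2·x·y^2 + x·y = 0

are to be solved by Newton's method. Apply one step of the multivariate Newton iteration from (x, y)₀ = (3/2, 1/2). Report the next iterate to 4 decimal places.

At (3/2, 1/2): F = (-4.3750, 1.5000).
Jacobian J = [[-5·y^2 - 1, -10·x·y], [2·y^2 + y, 4·x·y + x]].
At the point, J = [[-2.2500, -7.5000], [1.0000, 4.5000]] (det J = -2.6250).
Solving J·Δ = −F gives Δ = (-3.2143, 0.3810).
Then the next iterate is (x, y)₁ = (-1.7143, 0.8810).

(-1.7143, 0.8810)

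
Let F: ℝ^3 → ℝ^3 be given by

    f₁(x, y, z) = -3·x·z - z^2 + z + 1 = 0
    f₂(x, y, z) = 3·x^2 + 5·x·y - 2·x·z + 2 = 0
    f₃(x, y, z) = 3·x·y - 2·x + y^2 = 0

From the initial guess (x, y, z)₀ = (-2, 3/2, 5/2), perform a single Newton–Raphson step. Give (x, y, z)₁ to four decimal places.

(-4.2353, -1.2794, -12.0074)

At (-2, 3/2, 5/2): F = (12.2500, 9.0000, -2.7500).
Jacobian J = [[-3·z, 0, -3·x - 2·z + 1], [6·x + 5·y - 2·z, 5·x, -2·x], [3·y - 2, 3·x + 2·y, 0]].
At the point, J = [[-7.5000, 0.0000, 2.0000], [-9.5000, -10.0000, 4.0000], [2.5000, -3.0000, 0.0000]] (det J = 17.0000).
Solving J·Δ = −F gives Δ = (-2.2353, -2.7794, -14.5074).
Then the next iterate is (x, y, z)₁ = (-4.2353, -1.2794, -12.0074).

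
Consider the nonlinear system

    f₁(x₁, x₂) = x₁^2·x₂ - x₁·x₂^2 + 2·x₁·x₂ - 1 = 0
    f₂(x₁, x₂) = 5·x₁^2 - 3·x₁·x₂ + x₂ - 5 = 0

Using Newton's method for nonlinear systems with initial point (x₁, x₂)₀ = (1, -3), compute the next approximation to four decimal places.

At (1, -3): F = (-19.0000, 6.0000).
Jacobian J = [[2·x₁·x₂ - x₂^2 + 2·x₂, x₁^2 - 2·x₁·x₂ + 2·x₁], [10·x₁ - 3·x₂, -3·x₁ + 1]].
At the point, J = [[-21.0000, 9.0000], [19.0000, -2.0000]] (det J = -129.0000).
Solving J·Δ = −F gives Δ = (-0.1240, 1.8217).
Then the next iterate is (x₁, x₂)₁ = (0.8760, -1.1783).

(0.8760, -1.1783)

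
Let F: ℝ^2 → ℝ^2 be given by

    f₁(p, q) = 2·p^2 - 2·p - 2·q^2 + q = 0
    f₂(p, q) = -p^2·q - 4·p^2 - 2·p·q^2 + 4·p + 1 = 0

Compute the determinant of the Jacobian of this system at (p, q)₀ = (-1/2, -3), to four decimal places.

194.0000

J = [[4·p - 2, -4·q + 1], [-2·p·q - 8·p - 2·q^2 + 4, -p^2 - 4·p·q]].
At the point, J = [[-4.0000, 13.0000], [-13.0000, -6.2500]].
det J = 194.0000.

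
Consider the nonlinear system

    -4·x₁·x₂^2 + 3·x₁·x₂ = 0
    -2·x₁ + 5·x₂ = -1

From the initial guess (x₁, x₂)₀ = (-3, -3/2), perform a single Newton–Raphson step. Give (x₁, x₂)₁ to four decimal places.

At (-3, -3/2): F = (40.5000, -0.5000).
Jacobian J = [[-4·x₂^2 + 3·x₂, -8·x₁·x₂ + 3·x₁], [-2, 5]].
At the point, J = [[-13.5000, -45.0000], [-2.0000, 5.0000]] (det J = -157.5000).
Solving J·Δ = −F gives Δ = (1.1429, 0.5571).
Then the next iterate is (x₁, x₂)₁ = (-1.8571, -0.9429).

(-1.8571, -0.9429)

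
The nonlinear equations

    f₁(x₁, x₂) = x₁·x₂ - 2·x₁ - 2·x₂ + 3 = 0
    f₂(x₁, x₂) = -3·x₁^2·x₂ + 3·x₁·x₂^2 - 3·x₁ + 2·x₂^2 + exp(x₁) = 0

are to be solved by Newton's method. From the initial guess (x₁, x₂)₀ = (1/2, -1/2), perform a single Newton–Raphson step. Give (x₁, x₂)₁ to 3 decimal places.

(1.301, -0.002)

At (1/2, -1/2): F = (2.750, 1.39872).
Jacobian J = [[x₂ - 2, x₁ - 2], [-6·x₁·x₂ + 3·x₂^2 + exp(x₁) - 3, -3·x₁^2 + 6·x₁·x₂ + 4·x₂]].
At the point, J = [[-2.500, -1.500], [0.89872, -4.250]] (det J = 11.97308).
Solving J·Δ = −F gives Δ = (0.801, 0.498).
Then the next iterate is (x₁, x₂)₁ = (1.301, -0.002).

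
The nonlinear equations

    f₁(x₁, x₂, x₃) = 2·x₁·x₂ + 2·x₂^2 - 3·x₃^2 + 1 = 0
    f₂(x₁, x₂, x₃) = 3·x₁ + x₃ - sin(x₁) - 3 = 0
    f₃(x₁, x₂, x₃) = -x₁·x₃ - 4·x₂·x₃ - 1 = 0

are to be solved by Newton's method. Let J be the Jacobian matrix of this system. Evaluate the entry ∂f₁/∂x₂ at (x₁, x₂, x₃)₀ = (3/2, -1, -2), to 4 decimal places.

-1.0000

∂f₁/∂x₂ = 2·x₁ + 4·x₂.
At (3/2, -1, -2) this is -1.0000.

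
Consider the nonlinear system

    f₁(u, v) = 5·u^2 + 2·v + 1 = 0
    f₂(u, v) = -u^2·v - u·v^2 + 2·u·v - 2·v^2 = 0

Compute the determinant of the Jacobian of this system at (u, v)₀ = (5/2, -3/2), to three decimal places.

J = [[10·u, 2], [-2·u·v - v^2 + 2·v, -u^2 - 2·u·v + 2·u - 4·v]].
At the point, J = [[25.000, 2.000], [2.250, 12.250]].
det J = 301.750.

301.750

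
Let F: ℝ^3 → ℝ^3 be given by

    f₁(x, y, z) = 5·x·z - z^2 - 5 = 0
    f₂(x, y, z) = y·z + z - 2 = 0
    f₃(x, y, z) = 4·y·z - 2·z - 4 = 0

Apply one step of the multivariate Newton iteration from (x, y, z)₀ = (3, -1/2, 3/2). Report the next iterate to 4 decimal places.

(2.3000, 0.6111, 0.6667)

At (3, -1/2, 3/2): F = (15.2500, -1.2500, -10.0000).
Jacobian J = [[5·z, 0, 5·x - 2·z], [0, z, y + 1], [0, 4·z, 4·y - 2]].
At the point, J = [[7.5000, 0.0000, 12.0000], [0.0000, 1.5000, 0.5000], [0.0000, 6.0000, -4.0000]] (det J = -67.5000).
Solving J·Δ = −F gives Δ = (-0.7000, 1.1111, -0.8333).
Then the next iterate is (x, y, z)₁ = (2.3000, 0.6111, 0.6667).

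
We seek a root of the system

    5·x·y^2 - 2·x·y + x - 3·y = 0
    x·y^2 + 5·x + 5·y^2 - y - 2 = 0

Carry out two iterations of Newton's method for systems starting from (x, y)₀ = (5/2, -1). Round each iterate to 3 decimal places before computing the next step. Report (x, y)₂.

At (5/2, -1): F = (23.000, 19.000).
Jacobian J = [[5·y^2 - 2·y + 1, 10·x·y - 2·x - 3], [y^2 + 5, 2·x·y + 10·y - 1]].
At the point, J = [[8.000, -33.000], [6.000, -16.000]] (det J = 70.000).
Solving J·Δ = −F gives Δ = (-3.700, -0.200).
Then the next iterate is (x, y)₁ = (-1.200, -1.200).
Round to (-1.200, -1.200) and repeat: F = (-9.120, -1.328), J = [[10.600, 13.800], [6.440, -10.120]].
Δ = (0.564, 0.228), so (x, y)₂ = (-0.636, -0.972).

(-0.636, -0.972)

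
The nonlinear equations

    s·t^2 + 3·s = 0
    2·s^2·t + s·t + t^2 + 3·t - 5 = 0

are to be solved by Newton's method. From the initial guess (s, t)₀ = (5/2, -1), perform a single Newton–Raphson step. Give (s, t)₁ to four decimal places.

(-3.0556, -3.4444)

At (5/2, -1): F = (10.0000, -22.0000).
Jacobian J = [[t^2 + 3, 2·s·t], [4·s·t + t, 2·s^2 + s + 2·t + 3]].
At the point, J = [[4.0000, -5.0000], [-11.0000, 16.0000]] (det J = 9.0000).
Solving J·Δ = −F gives Δ = (-5.5556, -2.4444).
Then the next iterate is (s, t)₁ = (-3.0556, -3.4444).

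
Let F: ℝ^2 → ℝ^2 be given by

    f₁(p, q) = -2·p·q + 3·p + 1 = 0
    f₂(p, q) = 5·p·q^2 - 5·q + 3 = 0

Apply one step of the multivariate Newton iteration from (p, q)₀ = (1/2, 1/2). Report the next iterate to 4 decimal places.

At (1/2, 1/2): F = (2.0000, 1.1250).
Jacobian J = [[-2·q + 3, -2·p], [5·q^2, 10·p·q - 5]].
At the point, J = [[2.0000, -1.0000], [1.2500, -2.5000]] (det J = -3.7500).
Solving J·Δ = −F gives Δ = (-1.0333, -0.0667).
Then the next iterate is (p, q)₁ = (-0.5333, 0.4333).

(-0.5333, 0.4333)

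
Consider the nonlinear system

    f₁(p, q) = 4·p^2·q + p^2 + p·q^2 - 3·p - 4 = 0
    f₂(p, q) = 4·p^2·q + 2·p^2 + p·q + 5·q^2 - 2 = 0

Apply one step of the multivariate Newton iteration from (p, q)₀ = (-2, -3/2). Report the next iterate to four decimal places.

At (-2, -3/2): F = (-22.5000, -3.7500).
Jacobian J = [[8·p·q + 2·p + q^2 - 3, 4·p^2 + 2·p·q], [8·p·q + 4·p + q, 4·p^2 + p + 10·q]].
At the point, J = [[19.2500, 22.0000], [14.5000, -1.0000]] (det J = -338.2500).
Solving J·Δ = −F gives Δ = (0.3104, 0.7511).
Then the next iterate is (p, q)₁ = (-1.6896, -0.7489).

(-1.6896, -0.7489)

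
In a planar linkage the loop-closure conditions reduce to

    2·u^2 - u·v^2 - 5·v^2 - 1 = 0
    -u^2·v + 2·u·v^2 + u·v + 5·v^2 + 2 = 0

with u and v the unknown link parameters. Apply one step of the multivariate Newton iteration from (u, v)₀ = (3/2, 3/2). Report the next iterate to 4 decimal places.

(0.5604, 0.7488)

At (3/2, 3/2): F = (-11.1250, 18.8750).
Jacobian J = [[4·u - v^2, -2·u·v - 10·v], [-2·u·v + 2·v^2 + v, -u^2 + 4·u·v + u + 10·v]].
At the point, J = [[3.7500, -19.5000], [1.5000, 23.2500]] (det J = 116.4375).
Solving J·Δ = −F gives Δ = (-0.9396, -0.7512).
Then the next iterate is (u, v)₁ = (0.5604, 0.7488).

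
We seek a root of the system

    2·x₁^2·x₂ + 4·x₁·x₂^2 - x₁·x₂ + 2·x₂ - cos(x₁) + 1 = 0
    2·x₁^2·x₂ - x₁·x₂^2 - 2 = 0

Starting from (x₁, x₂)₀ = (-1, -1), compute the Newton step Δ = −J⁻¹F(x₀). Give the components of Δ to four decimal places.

(1.0000, 0.0294)

At (-1, -1): F = (-8.540302, -3.0000).
Jacobian J = [[4·x₁·x₂ + 4·x₂^2 - x₂ + sin(x₁), 2·x₁^2 + 8·x₁·x₂ - x₁ + 2], [4·x₁·x₂ - x₂^2, 2·x₁^2 - 2·x₁·x₂]].
At the point, J = [[8.158529, 13.0000], [3.0000, 0.0000]] (det J = -39.0000).
Solving J·Δ = −F gives Δ = (1.0000, 0.0294).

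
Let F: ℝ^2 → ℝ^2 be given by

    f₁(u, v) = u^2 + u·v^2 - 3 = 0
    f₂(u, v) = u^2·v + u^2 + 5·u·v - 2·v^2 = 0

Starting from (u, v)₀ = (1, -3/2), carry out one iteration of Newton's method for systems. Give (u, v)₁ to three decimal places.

(2.353, 0.500)

At (1, -3/2): F = (0.250, -12.500).
Jacobian J = [[2·u + v^2, 2·u·v], [2·u·v + 2·u + 5·v, u^2 + 5·u - 4·v]].
At the point, J = [[4.250, -3.000], [-8.500, 12.000]] (det J = 25.500).
Solving J·Δ = −F gives Δ = (1.353, 2.000).
Then the next iterate is (u, v)₁ = (2.353, 0.500).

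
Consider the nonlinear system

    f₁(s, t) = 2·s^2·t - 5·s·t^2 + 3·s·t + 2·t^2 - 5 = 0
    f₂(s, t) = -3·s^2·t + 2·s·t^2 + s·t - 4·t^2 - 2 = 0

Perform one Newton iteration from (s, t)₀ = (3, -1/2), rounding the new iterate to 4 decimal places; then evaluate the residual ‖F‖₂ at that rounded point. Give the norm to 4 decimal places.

16.1864

At (3, -1/2): F = (-21.7500, 10.5000).
Jacobian J = [[4·s·t - 5·t^2 + 3·t, 2·s^2 - 10·s·t + 3·s + 4·t], [-6·s·t + 2·t^2 + t, -3·s^2 + 4·s·t + s - 8·t]].
At the point, J = [[-8.7500, 40.0000], [9.0000, -26.0000]] (det J = -132.5000).
Solving J·Δ = −F gives Δ = (1.0981, 0.7840).
Then the next iterate is (s, t)₁ = (4.0981, 0.2840).
Re-evaluating at (4.0981, 0.2840): F = (6.539444, -14.806540), so ‖F‖₂ = 16.1864.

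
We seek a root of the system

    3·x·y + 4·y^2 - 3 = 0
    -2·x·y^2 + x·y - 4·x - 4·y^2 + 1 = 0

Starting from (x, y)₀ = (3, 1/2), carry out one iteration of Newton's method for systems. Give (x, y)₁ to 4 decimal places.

At (3, 1/2): F = (2.5000, -12.0000).
Jacobian J = [[3·y, 3·x + 8·y], [-2·y^2 + y - 4, -4·x·y + x - 8·y]].
At the point, J = [[1.5000, 13.0000], [-4.0000, -7.0000]] (det J = 41.5000).
Solving J·Δ = −F gives Δ = (-3.3373, 0.1928).
Then the next iterate is (x, y)₁ = (-0.3373, 0.6928).

(-0.3373, 0.6928)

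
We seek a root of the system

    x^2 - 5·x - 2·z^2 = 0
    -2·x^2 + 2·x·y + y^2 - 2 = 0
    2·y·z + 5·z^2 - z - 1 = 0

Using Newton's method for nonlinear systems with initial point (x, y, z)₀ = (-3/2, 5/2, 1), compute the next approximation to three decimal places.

(-0.401, 0.329, 0.739)

At (-3/2, 5/2, 1): F = (7.750, -7.750, 8.000).
Jacobian J = [[2·x - 5, 0, -4·z], [-4·x + 2·y, 2·x + 2·y, 0], [0, 2·z, 2·y + 10·z - 1]].
At the point, J = [[-8.000, 0.000, -4.000], [11.000, 2.000, 0.000], [0.000, 2.000, 14.000]] (det J = -312.000).
Solving J·Δ = −F gives Δ = (1.099, -2.171, -0.261).
Then the next iterate is (x, y, z)₁ = (-0.401, 0.329, 0.739).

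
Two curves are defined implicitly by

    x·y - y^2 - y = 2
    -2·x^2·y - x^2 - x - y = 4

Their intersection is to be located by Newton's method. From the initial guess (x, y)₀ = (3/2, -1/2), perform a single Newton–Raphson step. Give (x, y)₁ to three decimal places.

(-3.500, -0.500)

At (3/2, -1/2): F = (-2.500, -5.000).
Jacobian J = [[y, x - 2·y - 1], [-4·x·y - 2·x - 1, -2·x^2 - 1]].
At the point, J = [[-0.500, 1.500], [-1.000, -5.500]] (det J = 4.250).
Solving J·Δ = −F gives Δ = (-5.000, 0.000).
Then the next iterate is (x, y)₁ = (-3.500, -0.500).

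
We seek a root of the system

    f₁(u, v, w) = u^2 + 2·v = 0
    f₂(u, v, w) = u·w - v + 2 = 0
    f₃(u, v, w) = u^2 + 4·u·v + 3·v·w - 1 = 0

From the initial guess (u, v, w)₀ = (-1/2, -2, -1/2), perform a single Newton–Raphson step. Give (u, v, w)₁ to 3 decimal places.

At (-1/2, -2, -1/2): F = (-3.750, 4.250, 6.250).
Jacobian J = [[2·u, 2, 0], [w, -1, u], [2·u + 4·v, 4·u + 3·w, 3·v]].
At the point, J = [[-1.000, 2.000, 0.000], [-0.500, -1.000, -0.500], [-9.000, -3.500, -6.000]] (det J = -1.250).
Solving J·Δ = −F gives Δ = (23.050, 13.400, -41.350).
Then the next iterate is (u, v, w)₁ = (22.550, 11.400, -41.850).

(22.550, 11.400, -41.850)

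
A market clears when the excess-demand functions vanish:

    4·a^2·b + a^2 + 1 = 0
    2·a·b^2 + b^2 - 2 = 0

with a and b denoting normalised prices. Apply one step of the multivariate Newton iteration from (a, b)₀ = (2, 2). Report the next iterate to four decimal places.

(1.2365, 1.4054)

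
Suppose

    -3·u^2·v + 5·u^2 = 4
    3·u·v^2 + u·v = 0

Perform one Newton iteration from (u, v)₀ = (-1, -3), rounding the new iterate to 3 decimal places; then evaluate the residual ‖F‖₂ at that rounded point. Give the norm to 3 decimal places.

At (-1, -3): F = (10.000, -24.000).
Jacobian J = [[-6·u·v + 10·u, -3·u^2], [3·v^2 + v, 6·u·v + u]].
At the point, J = [[-28.000, -3.000], [24.000, 17.000]] (det J = -404.000).
Solving J·Δ = −F gives Δ = (0.243, 1.069).
Then the next iterate is (u, v)₁ = (-0.757, -1.931).
Re-evaluating at (-0.757, -1.931): F = (2.18492, -7.00625), so ‖F‖₂ = 7.339.

7.339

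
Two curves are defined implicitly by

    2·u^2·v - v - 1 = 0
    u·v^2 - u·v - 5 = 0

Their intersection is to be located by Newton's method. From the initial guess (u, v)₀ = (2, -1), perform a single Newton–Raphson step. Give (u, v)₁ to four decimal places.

(0.3824, -1.7059)

At (2, -1): F = (-8.0000, -1.0000).
Jacobian J = [[4·u·v, 2·u^2 - 1], [v^2 - v, 2·u·v - u]].
At the point, J = [[-8.0000, 7.0000], [2.0000, -6.0000]] (det J = 34.0000).
Solving J·Δ = −F gives Δ = (-1.6176, -0.7059).
Then the next iterate is (u, v)₁ = (0.3824, -1.7059).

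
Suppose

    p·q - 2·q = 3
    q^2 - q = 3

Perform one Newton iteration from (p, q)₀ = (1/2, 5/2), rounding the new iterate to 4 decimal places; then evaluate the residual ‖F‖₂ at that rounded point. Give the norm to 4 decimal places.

0.4864

At (1/2, 5/2): F = (-6.7500, 0.7500).
Jacobian J = [[q, p - 2], [0, 2·q - 1]].
At the point, J = [[2.5000, -1.5000], [0.0000, 4.0000]] (det J = 10.0000).
Solving J·Δ = −F gives Δ = (2.5875, -0.1875).
Then the next iterate is (p, q)₁ = (3.0875, 2.3125).
Re-evaluating at (3.0875, 2.3125): F = (-0.485156, 0.035156), so ‖F‖₂ = 0.4864.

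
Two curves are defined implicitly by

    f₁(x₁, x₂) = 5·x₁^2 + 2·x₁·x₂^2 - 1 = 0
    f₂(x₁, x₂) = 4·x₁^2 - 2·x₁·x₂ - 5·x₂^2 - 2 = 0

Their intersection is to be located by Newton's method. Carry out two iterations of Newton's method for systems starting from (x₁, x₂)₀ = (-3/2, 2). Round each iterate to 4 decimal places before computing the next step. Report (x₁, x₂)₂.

(-2.1064, 2.2411)

At (-3/2, 2): F = (-1.7500, -7.0000).
Jacobian J = [[10·x₁ + 2·x₂^2, 4·x₁·x₂], [8·x₁ - 2·x₂, -2·x₁ - 10·x₂]].
At the point, J = [[-7.0000, -12.0000], [-16.0000, -17.0000]] (det J = -73.0000).
Solving J·Δ = −F gives Δ = (-0.7432, 0.2877).
Then the next iterate is (x₁, x₂)₁ = (-2.2432, 2.2877).
Round to (-2.2432, 2.2877) and repeat: F = (0.679837, 2.223466), J = [[-11.964857, -20.527075], [-22.5210, -18.3906]].
Δ = (0.1368, -0.0466), so (x₁, x₂)₂ = (-2.1064, 2.2411).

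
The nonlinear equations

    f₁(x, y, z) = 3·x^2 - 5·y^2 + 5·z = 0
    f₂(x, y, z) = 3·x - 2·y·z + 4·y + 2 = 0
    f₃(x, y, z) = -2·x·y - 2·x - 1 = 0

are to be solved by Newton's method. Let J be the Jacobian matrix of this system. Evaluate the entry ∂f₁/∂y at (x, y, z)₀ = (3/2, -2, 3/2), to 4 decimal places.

20.0000

∂f₁/∂y = -10·y.
At (3/2, -2, 3/2) this is 20.0000.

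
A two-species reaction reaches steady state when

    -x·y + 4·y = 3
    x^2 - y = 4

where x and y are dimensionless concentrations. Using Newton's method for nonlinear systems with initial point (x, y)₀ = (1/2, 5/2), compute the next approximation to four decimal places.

(16.6250, 12.3750)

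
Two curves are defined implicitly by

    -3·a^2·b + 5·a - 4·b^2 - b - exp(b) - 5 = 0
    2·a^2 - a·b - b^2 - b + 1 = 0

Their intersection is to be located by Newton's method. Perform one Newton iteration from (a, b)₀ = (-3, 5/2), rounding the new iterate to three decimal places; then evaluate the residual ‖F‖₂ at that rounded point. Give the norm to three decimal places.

At (-3, 5/2): F = (-127.18249, 17.750).
Jacobian J = [[-6·a·b + 5, -3·a^2 - 8·b - exp(b) - 1], [4·a - b, -a - 2·b - 1]].
At the point, J = [[50.000, -60.18249], [-14.500, -3.000]] (det J = -1022.64616).
Solving J·Δ = −F gives Δ = (1.418, -0.935).
Then the next iterate is (a, b)₁ = (-1.582, 1.565).
Re-evaluating at (-1.582, 1.565): F = (-40.80486, 4.46705), so ‖F‖₂ = 41.049.

41.049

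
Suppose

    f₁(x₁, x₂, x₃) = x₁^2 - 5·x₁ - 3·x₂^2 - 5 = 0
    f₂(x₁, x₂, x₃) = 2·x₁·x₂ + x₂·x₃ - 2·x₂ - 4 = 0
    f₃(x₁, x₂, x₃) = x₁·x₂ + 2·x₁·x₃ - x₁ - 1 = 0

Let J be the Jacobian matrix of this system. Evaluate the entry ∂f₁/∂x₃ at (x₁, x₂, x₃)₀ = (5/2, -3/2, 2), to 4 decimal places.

∂f₁/∂x₃ = 0.
At (5/2, -3/2, 2) this is 0.0000.

0.0000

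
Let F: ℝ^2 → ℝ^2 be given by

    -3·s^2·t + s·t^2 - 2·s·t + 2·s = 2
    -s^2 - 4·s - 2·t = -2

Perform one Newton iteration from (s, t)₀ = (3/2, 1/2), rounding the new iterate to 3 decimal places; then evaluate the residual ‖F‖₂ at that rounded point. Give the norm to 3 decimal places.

2.026

At (3/2, 1/2): F = (-3.500, -7.250).
Jacobian J = [[-6·s·t + t^2 - 2·t + 2, -3·s^2 + 2·s·t - 2·s], [-2·s - 4, -2]].
At the point, J = [[-3.250, -8.250], [-7.000, -2.000]] (det J = -51.250).
Solving J·Δ = −F gives Δ = (-1.030, -0.018).
Then the next iterate is (s, t)₁ = (0.470, 0.482).
Re-evaluating at (0.470, 0.482): F = (-1.72331, -1.06490), so ‖F‖₂ = 2.026.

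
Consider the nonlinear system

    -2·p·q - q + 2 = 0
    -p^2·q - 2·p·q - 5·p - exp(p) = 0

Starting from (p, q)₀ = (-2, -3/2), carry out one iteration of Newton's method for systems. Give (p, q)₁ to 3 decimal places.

(-0.787, -1.879)

At (-2, -3/2): F = (-2.500, 9.86466).
Jacobian J = [[-2·q, -2·p - 1], [-2·p·q - 2·q - exp(p) - 5, -p^2 - 2·p]].
At the point, J = [[3.000, 3.000], [-8.13534, 0.000]] (det J = 24.40601).
Solving J·Δ = −F gives Δ = (1.213, -0.379).
Then the next iterate is (p, q)₁ = (-0.787, -1.879).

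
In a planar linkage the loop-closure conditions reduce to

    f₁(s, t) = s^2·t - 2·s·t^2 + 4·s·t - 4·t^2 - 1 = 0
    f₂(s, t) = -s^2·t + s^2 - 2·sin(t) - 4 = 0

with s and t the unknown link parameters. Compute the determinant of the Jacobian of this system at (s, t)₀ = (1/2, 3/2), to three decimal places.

J = [[2·s·t - 2·t^2 + 4·t, s^2 - 4·s·t + 4·s - 8·t], [-2·s·t + 2·s, -s^2 - 2·cos(t)]].
At the point, J = [[3.000, -12.750], [-0.500, -0.39147]].
det J = -7.549.

-7.549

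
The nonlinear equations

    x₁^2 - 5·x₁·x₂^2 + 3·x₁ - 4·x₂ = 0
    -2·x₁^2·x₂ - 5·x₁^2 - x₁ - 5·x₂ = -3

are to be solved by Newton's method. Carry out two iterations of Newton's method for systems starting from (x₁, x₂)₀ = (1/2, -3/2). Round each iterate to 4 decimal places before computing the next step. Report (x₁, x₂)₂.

At (1/2, -3/2): F = (2.1250, 9.5000).
Jacobian J = [[2·x₁ - 5·x₂^2 + 3, -10·x₁·x₂ - 4], [-4·x₁·x₂ - 10·x₁ - 1, -2·x₁^2 - 5]].
At the point, J = [[-7.2500, 3.5000], [-3.0000, -5.5000]] (det J = 50.3750).
Solving J·Δ = −F gives Δ = (0.8921, 1.2407).
Then the next iterate is (x₁, x₂)₁ = (1.3921, -0.2593).
Round to (1.3921, -0.2593) and repeat: F = (6.683443, -5.780295), J = [[5.448018, -0.390285], [-13.477114, -8.875885]].
Δ = (-1.1485, 1.0926), so (x₁, x₂)₂ = (0.2436, 0.8333).

(0.2436, 0.8333)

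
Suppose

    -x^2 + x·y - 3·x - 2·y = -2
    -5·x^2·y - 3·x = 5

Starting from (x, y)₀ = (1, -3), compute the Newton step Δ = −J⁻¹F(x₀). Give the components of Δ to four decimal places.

(-0.0299, 1.2388)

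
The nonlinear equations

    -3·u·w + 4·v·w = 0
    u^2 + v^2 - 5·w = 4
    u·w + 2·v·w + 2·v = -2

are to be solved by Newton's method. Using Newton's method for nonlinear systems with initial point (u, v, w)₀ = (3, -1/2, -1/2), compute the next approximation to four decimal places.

(1.9797, -2.4358, 0.2128)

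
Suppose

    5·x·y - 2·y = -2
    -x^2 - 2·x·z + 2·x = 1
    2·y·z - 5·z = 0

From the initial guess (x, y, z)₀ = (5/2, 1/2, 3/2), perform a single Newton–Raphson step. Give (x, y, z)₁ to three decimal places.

(2.566, -0.206, -0.530)

At (5/2, 1/2, 3/2): F = (7.250, -9.750, -6.000).
Jacobian J = [[5·y, 5·x - 2, 0], [-2·x - 2·z + 2, 0, -2·x], [0, 2·z, 2·y - 5]].
At the point, J = [[2.500, 10.500, 0.000], [-6.000, 0.000, -5.000], [0.000, 3.000, -4.000]] (det J = -214.500).
Solving J·Δ = −F gives Δ = (0.066, -0.706, -2.030).
Then the next iterate is (x, y, z)₁ = (2.566, -0.206, -0.530).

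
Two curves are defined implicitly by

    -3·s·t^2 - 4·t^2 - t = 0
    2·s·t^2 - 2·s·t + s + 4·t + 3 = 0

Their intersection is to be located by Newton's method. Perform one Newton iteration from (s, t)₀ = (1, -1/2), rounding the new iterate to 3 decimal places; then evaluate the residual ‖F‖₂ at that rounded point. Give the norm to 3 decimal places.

At (1, -1/2): F = (-1.250, 3.500).
Jacobian J = [[-3·t^2, -6·s·t - 8·t - 1], [2·t^2 - 2·t + 1, 4·s·t - 2·s + 4]].
At the point, J = [[-0.750, 6.000], [2.500, 0.000]] (det J = -15.000).
Solving J·Δ = −F gives Δ = (-1.400, 0.033).
Then the next iterate is (s, t)₁ = (-0.400, -0.467).
Re-evaluating at (-0.400, -0.467): F = (-0.14365, 0.18393), so ‖F‖₂ = 0.233.

0.233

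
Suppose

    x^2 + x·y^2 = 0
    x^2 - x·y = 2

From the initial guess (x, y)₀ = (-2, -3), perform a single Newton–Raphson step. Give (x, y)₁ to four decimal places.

At (-2, -3): F = (-14.0000, -4.0000).
Jacobian J = [[2·x + y^2, 2·x·y], [2·x - y, -x]].
At the point, J = [[5.0000, 12.0000], [-1.0000, 2.0000]] (det J = 22.0000).
Solving J·Δ = −F gives Δ = (-0.9091, 1.5455).
Then the next iterate is (x, y)₁ = (-2.9091, -1.4545).

(-2.9091, -1.4545)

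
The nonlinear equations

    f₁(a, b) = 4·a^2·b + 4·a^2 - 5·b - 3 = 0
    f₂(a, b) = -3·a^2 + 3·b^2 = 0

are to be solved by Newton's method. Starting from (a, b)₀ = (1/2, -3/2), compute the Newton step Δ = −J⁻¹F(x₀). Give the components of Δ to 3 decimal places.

(2.000, 0.000)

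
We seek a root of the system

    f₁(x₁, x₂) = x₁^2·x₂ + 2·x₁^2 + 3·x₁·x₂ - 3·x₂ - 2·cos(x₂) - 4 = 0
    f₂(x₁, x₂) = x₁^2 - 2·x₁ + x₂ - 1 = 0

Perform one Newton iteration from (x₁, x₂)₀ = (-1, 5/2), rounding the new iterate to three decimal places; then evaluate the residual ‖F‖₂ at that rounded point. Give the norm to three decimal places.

0.669

At (-1, 5/2): F = (-12.89771, 4.500).
Jacobian J = [[2·x₁·x₂ + 4·x₁ + 3·x₂, x₁^2 + 3·x₁ + 2·sin(x₂) - 3], [2·x₁ - 2, 1]].
At the point, J = [[-1.500, -3.80306], [-4.000, 1.000]] (det J = -16.71222).
Solving J·Δ = −F gives Δ = (0.252, -3.491).
Then the next iterate is (x₁, x₂)₁ = (-0.748, -0.991).
Re-evaluating at (-0.748, -0.991): F = (0.66564, 0.06450), so ‖F‖₂ = 0.669.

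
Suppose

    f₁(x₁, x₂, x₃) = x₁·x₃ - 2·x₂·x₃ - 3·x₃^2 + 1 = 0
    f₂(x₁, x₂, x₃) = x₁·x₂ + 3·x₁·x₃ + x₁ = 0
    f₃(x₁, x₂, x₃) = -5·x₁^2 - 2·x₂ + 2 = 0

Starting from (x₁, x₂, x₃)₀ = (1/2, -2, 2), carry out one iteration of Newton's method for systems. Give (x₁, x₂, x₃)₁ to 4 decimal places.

At (1/2, -2, 2): F = (-2.0000, 2.5000, 4.7500).
Jacobian J = [[x₃, -2·x₃, x₁ - 2·x₂ - 6·x₃], [x₂ + 3·x₃ + 1, x₁, 3·x₁], [-10·x₁, -2, 0]].
At the point, J = [[2.0000, -4.0000, -7.5000], [5.0000, 0.5000, 1.5000], [-5.0000, -2.0000, 0.0000]] (det J = 92.2500).
Solving J·Δ = −F gives Δ = (-0.2256, 2.9390, -1.8943).
Then the next iterate is (x₁, x₂, x₃)₁ = (0.2744, 0.9390, 0.1057).

(0.2744, 0.9390, 0.1057)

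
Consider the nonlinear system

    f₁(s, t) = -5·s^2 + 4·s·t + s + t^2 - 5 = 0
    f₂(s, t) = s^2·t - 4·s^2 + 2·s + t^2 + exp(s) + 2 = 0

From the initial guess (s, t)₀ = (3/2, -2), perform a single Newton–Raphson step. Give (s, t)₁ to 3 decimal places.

At (3/2, -2): F = (-22.750, -0.01831).
Jacobian J = [[-10·s + 4·t + 1, 4·s + 2·t], [2·s·t - 8·s + exp(s) + 2, s^2 + 2·t]].
At the point, J = [[-22.000, 2.000], [-11.51831, -1.750]] (det J = 61.53662).
Solving J·Δ = −F gives Δ = (-0.648, 4.252).
Then the next iterate is (s, t)₁ = (0.852, 2.252).

(0.852, 2.252)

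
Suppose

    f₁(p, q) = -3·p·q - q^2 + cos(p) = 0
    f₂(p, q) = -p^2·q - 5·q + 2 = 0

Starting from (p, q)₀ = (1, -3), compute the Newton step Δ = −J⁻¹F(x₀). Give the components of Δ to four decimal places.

(-0.9446, 2.3887)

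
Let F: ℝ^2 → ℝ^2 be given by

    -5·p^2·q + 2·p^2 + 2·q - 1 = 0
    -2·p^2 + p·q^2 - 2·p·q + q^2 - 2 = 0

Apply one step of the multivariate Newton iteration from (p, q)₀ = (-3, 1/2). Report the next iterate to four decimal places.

(-1.4458, 0.5038)

At (-3, 1/2): F = (-4.5000, -17.5000).
Jacobian J = [[-10·p·q + 4·p, -5·p^2 + 2], [-4·p + q^2 - 2·q, 2·p·q - 2·p + 2·q]].
At the point, J = [[3.0000, -43.0000], [11.2500, 4.0000]] (det J = 495.7500).
Solving J·Δ = −F gives Δ = (1.5542, 0.0038).
Then the next iterate is (p, q)₁ = (-1.4458, 0.5038).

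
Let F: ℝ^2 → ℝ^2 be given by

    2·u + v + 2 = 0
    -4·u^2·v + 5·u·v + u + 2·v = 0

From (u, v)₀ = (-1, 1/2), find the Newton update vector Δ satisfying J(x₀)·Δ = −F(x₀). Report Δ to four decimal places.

At (-1, 1/2): F = (0.5000, -4.5000).
Jacobian J = [[2, 1], [-8·u·v + 5·v + 1, -4·u^2 + 5·u + 2]].
At the point, J = [[2.0000, 1.0000], [7.5000, -7.0000]] (det J = -21.5000).
Solving J·Δ = −F gives Δ = (0.0465, -0.5930).

(0.0465, -0.5930)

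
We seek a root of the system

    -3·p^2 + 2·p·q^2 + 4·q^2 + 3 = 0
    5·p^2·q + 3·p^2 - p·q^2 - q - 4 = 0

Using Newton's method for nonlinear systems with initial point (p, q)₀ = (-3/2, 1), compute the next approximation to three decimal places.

(-1.166, 0.536)

At (-3/2, 1): F = (-2.750, 14.500).
Jacobian J = [[-6·p + 2·q^2, 4·p·q + 8·q], [10·p·q + 6·p - q^2, 5·p^2 - 2·p·q - 1]].
At the point, J = [[11.000, 2.000], [-25.000, 13.250]] (det J = 195.750).
Solving J·Δ = −F gives Δ = (0.334, -0.464).
Then the next iterate is (p, q)₁ = (-1.166, 0.536).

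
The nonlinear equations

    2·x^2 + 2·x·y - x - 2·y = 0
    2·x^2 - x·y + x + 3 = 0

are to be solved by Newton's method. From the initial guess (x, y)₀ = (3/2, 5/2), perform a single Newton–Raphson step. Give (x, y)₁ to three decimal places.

At (3/2, 5/2): F = (5.500, 5.250).
Jacobian J = [[4·x + 2·y - 1, 2·x - 2], [4·x - y + 1, -x]].
At the point, J = [[10.000, 1.000], [4.500, -1.500]] (det J = -19.500).
Solving J·Δ = −F gives Δ = (-0.692, 1.423).
Then the next iterate is (x, y)₁ = (0.808, 3.923).

(0.808, 3.923)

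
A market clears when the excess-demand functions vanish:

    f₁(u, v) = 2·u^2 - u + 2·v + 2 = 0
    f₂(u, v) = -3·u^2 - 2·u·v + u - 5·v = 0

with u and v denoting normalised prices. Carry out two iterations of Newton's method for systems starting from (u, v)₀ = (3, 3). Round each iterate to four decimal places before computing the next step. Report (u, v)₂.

(-1.4506, 2.9164)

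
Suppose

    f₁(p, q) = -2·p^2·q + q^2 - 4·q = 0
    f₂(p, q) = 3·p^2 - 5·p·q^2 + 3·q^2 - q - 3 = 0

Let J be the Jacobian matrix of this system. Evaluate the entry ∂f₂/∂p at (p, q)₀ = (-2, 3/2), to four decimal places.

-23.2500

∂f₂/∂p = 6·p - 5·q^2.
At (-2, 3/2) this is -23.2500.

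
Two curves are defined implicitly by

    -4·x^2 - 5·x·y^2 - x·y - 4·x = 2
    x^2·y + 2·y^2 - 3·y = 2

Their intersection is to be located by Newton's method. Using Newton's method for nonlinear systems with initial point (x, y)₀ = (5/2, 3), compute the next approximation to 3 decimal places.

At (5/2, 3): F = (-157.000, 25.750).
Jacobian J = [[-8·x - 5·y^2 - y - 4, -10·x·y - x], [2·x·y, x^2 + 4·y - 3]].
At the point, J = [[-72.000, -77.500], [15.000, 15.250]] (det J = 64.500).
Solving J·Δ = −F gives Δ = (6.180, -7.767).
Then the next iterate is (x, y)₁ = (8.680, -4.767).

(8.680, -4.767)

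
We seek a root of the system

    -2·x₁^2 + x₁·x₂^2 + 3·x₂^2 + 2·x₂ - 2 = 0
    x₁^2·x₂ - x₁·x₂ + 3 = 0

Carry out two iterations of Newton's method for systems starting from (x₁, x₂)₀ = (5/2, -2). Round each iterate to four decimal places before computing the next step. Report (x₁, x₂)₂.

At (5/2, -2): F = (3.5000, -4.5000).
Jacobian J = [[-4·x₁ + x₂^2, 2·x₁·x₂ + 6·x₂ + 2], [2·x₁·x₂ - x₂, x₁^2 - x₁]].
At the point, J = [[-6.0000, -20.0000], [-8.0000, 3.7500]] (det J = -182.5000).
Solving J·Δ = −F gives Δ = (-0.4212, 0.3014).
Then the next iterate is (x₁, x₂)₁ = (2.0788, -1.6986).
Round to (2.0788, -1.6986) and repeat: F = (0.613548, -0.809296), J = [[-5.429958, -15.253699], [-5.363499, 2.242609]].
Δ = (-0.1167, 0.0818), so (x₁, x₂)₂ = (1.9621, -1.6168).

(1.9621, -1.6168)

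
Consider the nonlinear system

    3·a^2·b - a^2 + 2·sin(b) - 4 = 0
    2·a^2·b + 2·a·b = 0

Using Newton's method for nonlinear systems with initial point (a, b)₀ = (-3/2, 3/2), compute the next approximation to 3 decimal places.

At (-3/2, 3/2): F = (5.86999, 2.250).
Jacobian J = [[6·a·b - 2·a, 3·a^2 + 2·cos(b)], [4·a·b + 2·b, 2·a^2 + 2·a]].
At the point, J = [[-10.500, 6.89147], [-6.000, 1.500]] (det J = 25.59885).
Solving J·Δ = −F gives Δ = (0.262, -0.453).
Then the next iterate is (a, b)₁ = (-1.238, 1.047).

(-1.238, 1.047)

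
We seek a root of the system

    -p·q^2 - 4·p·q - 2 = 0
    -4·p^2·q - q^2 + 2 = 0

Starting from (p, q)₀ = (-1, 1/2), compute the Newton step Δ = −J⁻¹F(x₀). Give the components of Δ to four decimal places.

At (-1, 1/2): F = (0.2500, -0.2500).
Jacobian J = [[-q^2 - 4·q, -2·p·q - 4·p], [-8·p·q, -4·p^2 - 2·q]].
At the point, J = [[-2.2500, 5.0000], [4.0000, -5.0000]] (det J = -8.7500).
Solving J·Δ = −F gives Δ = (0.0000, -0.0500).

(0.0000, -0.0500)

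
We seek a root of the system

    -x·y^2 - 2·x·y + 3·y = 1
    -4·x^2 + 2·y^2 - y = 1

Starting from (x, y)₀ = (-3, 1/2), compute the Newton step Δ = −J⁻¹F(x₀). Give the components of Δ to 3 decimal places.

At (-3, 1/2): F = (4.250, -37.000).
Jacobian J = [[-y^2 - 2·y, -2·x·y - 2·x + 3], [-8·x, 4·y - 1]].
At the point, J = [[-1.250, 12.000], [24.000, 1.000]] (det J = -289.250).
Solving J·Δ = −F gives Δ = (1.550, -0.193).

(1.550, -0.193)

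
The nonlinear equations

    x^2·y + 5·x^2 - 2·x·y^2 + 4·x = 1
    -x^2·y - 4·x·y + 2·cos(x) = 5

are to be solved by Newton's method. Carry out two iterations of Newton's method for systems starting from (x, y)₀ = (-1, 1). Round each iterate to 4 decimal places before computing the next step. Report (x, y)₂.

(1.1583, 4.5934)

At (-1, 1): F = (3.0000, -0.919395).
Jacobian J = [[2·x·y + 10·x - 2·y^2 + 4, x^2 - 4·x·y], [-2·x·y - 4·y - 2·sin(x), -x^2 - 4·x]].
At the point, J = [[-10.0000, 5.0000], [-0.317058, 3.0000]] (det J = -28.414710).
Solving J·Δ = −F gives Δ = (0.4785, 0.3570).
Then the next iterate is (x, y)₁ = (-0.5215, 1.3570).
Round to (-0.5215, 1.3570) and repeat: F = (0.563495, -0.804205), J = [[-6.313249, 3.102664], [-3.016286, 1.814038]].
Δ = (1.6798, 3.2364), so (x, y)₂ = (1.1583, 4.5934).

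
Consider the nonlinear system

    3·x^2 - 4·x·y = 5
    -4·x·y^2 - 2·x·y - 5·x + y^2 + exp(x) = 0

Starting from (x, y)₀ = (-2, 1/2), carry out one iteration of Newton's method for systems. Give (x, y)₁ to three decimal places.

At (-2, 1/2): F = (11.000, 14.38534).
Jacobian J = [[6·x - 4·y, -4·x], [-4·y^2 - 2·y + exp(x) - 5, -8·x·y - 2·x + 2·y]].
At the point, J = [[-14.000, 8.000], [-6.86466, 13.000]] (det J = -127.08268).
Solving J·Δ = −F gives Δ = (0.220, -0.991).
Then the next iterate is (x, y)₁ = (-1.780, -0.491).

(-1.780, -0.491)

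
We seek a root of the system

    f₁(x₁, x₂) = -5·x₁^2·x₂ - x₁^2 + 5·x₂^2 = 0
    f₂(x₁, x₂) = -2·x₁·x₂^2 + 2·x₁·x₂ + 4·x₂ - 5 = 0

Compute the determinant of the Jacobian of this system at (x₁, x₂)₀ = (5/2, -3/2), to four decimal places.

433.1250

J = [[-10·x₁·x₂ - 2·x₁, -5·x₁^2 + 10·x₂], [-2·x₂^2 + 2·x₂, -4·x₁·x₂ + 2·x₁ + 4]].
At the point, J = [[32.5000, -46.2500], [-7.5000, 24.0000]].
det J = 433.1250.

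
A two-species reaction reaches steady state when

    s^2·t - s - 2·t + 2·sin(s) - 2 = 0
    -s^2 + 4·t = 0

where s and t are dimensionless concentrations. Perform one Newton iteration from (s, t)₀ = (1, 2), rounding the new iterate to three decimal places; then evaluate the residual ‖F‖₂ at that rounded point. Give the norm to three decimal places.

At (1, 2): F = (-3.31706, 7.000).
Jacobian J = [[2·s·t + 2·cos(s) - 1, s^2 - 2], [-2·s, 4]].
At the point, J = [[4.08060, -1.000], [-2.000, 4.000]] (det J = 14.32242).
Solving J·Δ = −F gives Δ = (0.438, -1.531).
Then the next iterate is (s, t)₁ = (1.438, 0.469).
Re-evaluating at (1.438, 0.469): F = (-1.42379, -0.19184), so ‖F‖₂ = 1.437.

1.437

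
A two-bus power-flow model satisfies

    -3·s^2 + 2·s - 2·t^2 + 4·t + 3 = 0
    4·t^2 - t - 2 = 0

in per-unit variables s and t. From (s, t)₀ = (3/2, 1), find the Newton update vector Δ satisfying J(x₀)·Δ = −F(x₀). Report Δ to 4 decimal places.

(0.1786, -0.1429)

At (3/2, 1): F = (1.2500, 1.0000).
Jacobian J = [[-6·s + 2, -4·t + 4], [0, 8·t - 1]].
At the point, J = [[-7.0000, 0.0000], [0.0000, 7.0000]] (det J = -49.0000).
Solving J·Δ = −F gives Δ = (0.1786, -0.1429).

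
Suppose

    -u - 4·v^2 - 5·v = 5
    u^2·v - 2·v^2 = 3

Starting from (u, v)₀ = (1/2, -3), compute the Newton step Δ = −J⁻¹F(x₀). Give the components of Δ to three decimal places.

(-1.980, 1.291)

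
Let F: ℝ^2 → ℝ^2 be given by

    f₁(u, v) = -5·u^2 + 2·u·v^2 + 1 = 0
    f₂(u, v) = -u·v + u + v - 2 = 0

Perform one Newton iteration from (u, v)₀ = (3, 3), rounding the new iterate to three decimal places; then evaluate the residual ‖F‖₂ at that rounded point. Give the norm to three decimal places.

At (3, 3): F = (10.000, -5.000).
Jacobian J = [[-10·u + 2·v^2, 4·u·v], [-v + 1, -u + 1]].
At the point, J = [[-12.000, 36.000], [-2.000, -2.000]] (det J = 96.000).
Solving J·Δ = −F gives Δ = (-1.667, -0.833).
Then the next iterate is (u, v)₁ = (1.333, 2.167).
Re-evaluating at (1.333, 2.167): F = (4.63480, -1.38861), so ‖F‖₂ = 4.838.

4.838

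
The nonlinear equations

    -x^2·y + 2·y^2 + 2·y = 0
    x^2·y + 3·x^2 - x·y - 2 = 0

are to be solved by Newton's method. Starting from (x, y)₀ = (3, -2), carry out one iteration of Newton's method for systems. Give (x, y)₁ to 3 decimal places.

(1.297, -1.896)

At (3, -2): F = (22.000, 13.000).
Jacobian J = [[-2·x·y, -x^2 + 4·y + 2], [2·x·y + 6·x - y, x^2 - x]].
At the point, J = [[12.000, -15.000], [8.000, 6.000]] (det J = 192.000).
Solving J·Δ = −F gives Δ = (-1.703, 0.104).
Then the next iterate is (x, y)₁ = (1.297, -1.896).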